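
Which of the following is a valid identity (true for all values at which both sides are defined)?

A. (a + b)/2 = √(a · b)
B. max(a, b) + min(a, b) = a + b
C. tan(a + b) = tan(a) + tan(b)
B

A: fails at (2, 7) — LHS = 9/2, RHS = √(14) ≈ 3.742.
B: holds — e.g. at (6, 7), both sides equal 13.
C: fails at (5, 8) — LHS = tan(13) ≈ 0.463, RHS = tan(8) + tan(5) ≈ -10.18.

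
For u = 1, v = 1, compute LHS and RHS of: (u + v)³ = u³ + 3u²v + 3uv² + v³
LHS = (1 + 1)³ = 8
RHS = 1³ + 3·1²·1 + 3·1·1² + 1³ = 8

LHS = RHS: the two sides agree.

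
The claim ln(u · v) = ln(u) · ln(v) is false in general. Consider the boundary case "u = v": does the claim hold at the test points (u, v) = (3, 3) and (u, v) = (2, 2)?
No, fails at both test points

At (3, 3): LHS = ln(9) ≈ 2.197 ≠ RHS = ln(3)² ≈ 1.207
At (2, 2): LHS = ln(4) ≈ 1.386 ≠ RHS = ln(2)² ≈ 0.4805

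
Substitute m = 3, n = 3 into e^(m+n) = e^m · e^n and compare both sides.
LHS = e^(3+3) = e^6 ≈ 403.4
RHS = e^3 · e^3 = e^6 ≈ 403.4

LHS = RHS: the two sides agree.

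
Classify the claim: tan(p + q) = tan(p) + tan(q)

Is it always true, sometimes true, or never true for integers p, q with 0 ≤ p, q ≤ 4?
Sometimes true

It holds at (p, q) = (3, 0) (both sides equal tan(3) ≈ -0.1425), but fails at (p, q) = (2, 4) (LHS = tan(6) ≈ -0.291, RHS = tan(2) + tan(4) ≈ -1.027).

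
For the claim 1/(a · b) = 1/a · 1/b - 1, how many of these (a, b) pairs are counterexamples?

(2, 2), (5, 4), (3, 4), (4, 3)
4

Testing each pair:
(2, 2): LHS = 1/4, RHS = -3/4 → counterexample
(5, 4): LHS = 1/20, RHS = -19/20 → counterexample
(3, 4): LHS = 1/12, RHS = -11/12 → counterexample
(4, 3): LHS = 1/12, RHS = -11/12 → counterexample

That makes 4 counterexamples.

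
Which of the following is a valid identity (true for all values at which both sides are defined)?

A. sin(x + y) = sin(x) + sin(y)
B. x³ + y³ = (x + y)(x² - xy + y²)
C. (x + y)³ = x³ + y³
B

A: fails at (3, 4) — LHS = sin(7) ≈ 0.657, RHS = sin(4) + sin(3) ≈ -0.6157.
B: holds — e.g. at (4, 6), both sides equal 280.
C: fails at (3, 5) — LHS = 512, RHS = 152.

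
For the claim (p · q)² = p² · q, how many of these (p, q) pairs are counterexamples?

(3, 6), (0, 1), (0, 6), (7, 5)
Testing each pair:
(3, 6): LHS = 324, RHS = 54 → counterexample
(0, 1): LHS = 0, RHS = 0 → satisfies claim
(0, 6): LHS = 0, RHS = 0 → satisfies claim
(7, 5): LHS = 1225, RHS = 245 → counterexample

That makes 2 counterexamples.

Answer: 2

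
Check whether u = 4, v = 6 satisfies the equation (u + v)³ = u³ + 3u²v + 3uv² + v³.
Holds

Substituting u = 4, v = 6:

LHS = (4 + 6)³ = 1000
RHS = 4³ + 3·4²·6 + 3·4·6² + 6³ = 1000

LHS = RHS, so the equation holds at this point.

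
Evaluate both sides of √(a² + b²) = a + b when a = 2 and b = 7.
LHS = √(2² + 7²) = √(53) ≈ 7.28
RHS = 2 + 7 = 9

LHS ≠ RHS (they differ by about 1.72), so the equation does not hold here.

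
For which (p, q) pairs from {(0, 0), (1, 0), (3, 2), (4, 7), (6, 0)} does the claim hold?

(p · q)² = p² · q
(0, 0), (1, 0), (6, 0)

Testing each pair:
(0, 0): LHS = 0, RHS = 0 → holds
(1, 0): LHS = 0, RHS = 0 → holds
(3, 2): LHS = 36, RHS = 18 → fails
(4, 7): LHS = 784, RHS = 112 → fails
(6, 0): LHS = 0, RHS = 0 → holds

3 of 5 pairs satisfy the claim.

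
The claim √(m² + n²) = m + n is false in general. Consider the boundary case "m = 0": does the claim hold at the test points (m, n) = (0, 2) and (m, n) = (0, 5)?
At (0, 2): LHS = 2, RHS = 2 → equal
At (0, 5): LHS = 5, RHS = 5 → equal

So the claim does hold at both of these boundary points, even though it is not an identity.

Answer: Yes, holds at both test points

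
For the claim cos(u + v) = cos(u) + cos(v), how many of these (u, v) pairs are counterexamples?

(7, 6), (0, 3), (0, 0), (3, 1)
Testing each pair:
(7, 6): LHS = cos(13) ≈ 0.9074, RHS = cos(7) + cos(6) ≈ 1.714 → counterexample
(0, 3): LHS = cos(3) ≈ -0.99, RHS = cos(3) + 1 ≈ 0.01001 → counterexample
(0, 0): LHS = 1, RHS = 2 → counterexample
(3, 1): LHS = cos(4) ≈ -0.6536, RHS = cos(3) + cos(1) ≈ -0.4497 → counterexample

That makes 4 counterexamples.

Answer: 4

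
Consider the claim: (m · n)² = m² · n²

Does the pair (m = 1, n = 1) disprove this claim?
Substituting m = 1, n = 1:
LHS = (1 · 1)² = 1
RHS = 1² · 1² = 1

The sides agree, so this pair does not disprove the claim.

Answer: No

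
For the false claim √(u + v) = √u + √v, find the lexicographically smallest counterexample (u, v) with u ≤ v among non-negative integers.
At (0, 1): both sides equal 1, so it holds there.
At (0, 2): both sides equal √(2) ≈ 1.414, so it holds there.

Substituting (1, 1) into the claim:
LHS = √(1 + 1) = √(2) ≈ 1.414
RHS = √1 + √1 = 2

Since LHS ≠ RHS, this pair disproves the claim, and no lexicographically smaller pair (u ≤ v, non-negative integers) does.

For instance (1, 7) is also a counterexample (LHS = 2·√(2) ≈ 2.828, RHS = 1 + √(7) ≈ 3.646), but it's lexicographically larger.

Answer: (u, v) = (1, 1)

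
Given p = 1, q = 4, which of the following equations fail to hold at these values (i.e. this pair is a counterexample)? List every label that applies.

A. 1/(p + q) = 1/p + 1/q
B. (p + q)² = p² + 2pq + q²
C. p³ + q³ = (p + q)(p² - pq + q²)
Evaluating each claim at the given values:
A. LHS = 1/5, RHS = 5/4 → fails here (LHS ≠ RHS)
B. LHS = 25, RHS = 25 → holds here (LHS = RHS)
C. LHS = 65, RHS = 65 → holds here (LHS = RHS)

Answer: A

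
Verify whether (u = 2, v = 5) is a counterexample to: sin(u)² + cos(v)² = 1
Substituting u = 2, v = 5:
LHS = sin(2)² + cos(5)² ≈ 0.9073
RHS = 1

Since LHS ≠ RHS, this pair disproves the claim.

Answer: Yes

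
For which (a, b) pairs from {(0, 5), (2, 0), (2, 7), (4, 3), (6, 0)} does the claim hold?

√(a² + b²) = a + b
(0, 5), (2, 0), (6, 0)

Testing each pair:
(0, 5): LHS = 5, RHS = 5 → holds
(2, 0): LHS = 2, RHS = 2 → holds
(2, 7): LHS = √(53) ≈ 7.28, RHS = 9 → fails
(4, 3): LHS = 5, RHS = 7 → fails
(6, 0): LHS = 6, RHS = 6 → holds

3 of 5 pairs satisfy the claim.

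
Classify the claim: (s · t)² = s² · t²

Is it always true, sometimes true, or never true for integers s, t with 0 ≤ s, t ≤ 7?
The identity holds for every pair in the range. For instance at (s, t) = (5, 5): both sides equal 625.

Answer: Always true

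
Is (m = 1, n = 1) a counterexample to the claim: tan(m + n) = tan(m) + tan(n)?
Substituting m = 1, n = 1:
LHS = tan(1 + 1) = tan(2) ≈ -2.185
RHS = tan(1) + tan(1) = 2·tan(1) ≈ 3.115

Since LHS ≠ RHS, this pair disproves the claim.

Answer: Yes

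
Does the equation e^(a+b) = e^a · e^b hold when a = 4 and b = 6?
Holds

Substituting a = 4, b = 6:

LHS = e^(4+6) = e^10 ≈ 22026.5
RHS = e^4 · e^6 = e^10 ≈ 22026.5

LHS = RHS, so the equation holds at this point.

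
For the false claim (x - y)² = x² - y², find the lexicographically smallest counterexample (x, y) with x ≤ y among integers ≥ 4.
(x, y) = (4, 5)

Substituting (4, 5) into the claim:
LHS = (4 - 5)² = 1
RHS = 4² - 5² = -9

Since LHS ≠ RHS, this pair disproves the claim, and no lexicographically smaller pair (x ≤ y, integers ≥ 4) does.

For instance (7, 9) is also a counterexample (LHS = 4, RHS = -32), but it's lexicographically larger.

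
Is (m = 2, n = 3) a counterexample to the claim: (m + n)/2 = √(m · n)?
Substituting m = 2, n = 3:
LHS = (2 + 3)/2 = 5/2
RHS = √(2 · 3) = √(6) ≈ 2.449

Since LHS ≠ RHS, this pair disproves the claim.

Answer: Yes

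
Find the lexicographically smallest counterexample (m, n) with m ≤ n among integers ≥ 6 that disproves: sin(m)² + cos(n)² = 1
(m, n) = (6, 7)

At (6, 6): both sides equal 1, so it holds there.

Substituting (6, 7) into the claim:
LHS = sin(6)² + cos(7)² ≈ 0.6464
RHS = 1

Since LHS ≠ RHS, this pair disproves the claim, and no lexicographically smaller pair (m ≤ n, integers ≥ 6) does.

For instance (7, 13) is also a counterexample (LHS = sin(7)² + cos(13)² ≈ 1.255, RHS = 1), but it's lexicographically larger.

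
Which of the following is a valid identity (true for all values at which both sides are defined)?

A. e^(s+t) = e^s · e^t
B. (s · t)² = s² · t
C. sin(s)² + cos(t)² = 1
A: holds — e.g. at (1, 1), both sides equal e^2 ≈ 7.389.
B: fails at (2, 2) — LHS = 16, RHS = 8.
C: fails at (1, 3) — LHS = sin(1)² + cos(3)² ≈ 1.688, RHS = 1.

Answer: A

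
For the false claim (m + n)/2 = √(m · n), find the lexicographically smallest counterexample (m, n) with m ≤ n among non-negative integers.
Substituting (0, 1) into the claim:
LHS = (0 + 1)/2 = 1/2
RHS = √(0 · 1) = 0

Since LHS ≠ RHS, this pair disproves the claim, and no lexicographically smaller pair (m ≤ n, non-negative integers) does.

For instance (0, 4) is also a counterexample (LHS = 2, RHS = 0), but it's lexicographically larger.

Answer: (m, n) = (0, 1)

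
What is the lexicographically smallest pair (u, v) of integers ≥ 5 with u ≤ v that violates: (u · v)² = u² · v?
(u, v) = (5, 5)

Substituting (5, 5) into the claim:
LHS = (5 · 5)² = 625
RHS = 5² · 5 = 125

Since LHS ≠ RHS, this pair disproves the claim, and no lexicographically smaller pair (u ≤ v, integers ≥ 5) does.

For instance (8, 9) is also a counterexample (LHS = 5184, RHS = 576), but it's lexicographically larger.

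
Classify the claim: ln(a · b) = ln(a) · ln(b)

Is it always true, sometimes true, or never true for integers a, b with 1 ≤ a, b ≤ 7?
It holds at (a, b) = (1, 1) (both sides equal 0), but fails at (a, b) = (7, 7) (LHS = ln(49) ≈ 3.892, RHS = ln(7)² ≈ 3.787).

Answer: Sometimes true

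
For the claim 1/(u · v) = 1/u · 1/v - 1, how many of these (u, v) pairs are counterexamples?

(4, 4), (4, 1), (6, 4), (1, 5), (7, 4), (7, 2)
Testing each pair:
(4, 4): LHS = 1/16, RHS = -15/16 → counterexample
(4, 1): LHS = 1/4, RHS = -3/4 → counterexample
(6, 4): LHS = 1/24, RHS = -23/24 → counterexample
(1, 5): LHS = 1/5, RHS = -4/5 → counterexample
(7, 4): LHS = 1/28, RHS = -27/28 → counterexample
(7, 2): LHS = 1/14, RHS = -13/14 → counterexample

That makes 6 counterexamples.

Answer: 6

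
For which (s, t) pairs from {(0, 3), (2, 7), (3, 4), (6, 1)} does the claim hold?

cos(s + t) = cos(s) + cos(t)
None

Testing each pair:
(0, 3): LHS = cos(3) ≈ -0.99, RHS = cos(3) + 1 ≈ 0.01001 → fails
(2, 7): LHS = cos(9) ≈ -0.9111, RHS = cos(2) + cos(7) ≈ 0.3378 → fails
(3, 4): LHS = cos(7) ≈ 0.7539, RHS = cos(3) + cos(4) ≈ -1.644 → fails
(6, 1): LHS = cos(7) ≈ 0.7539, RHS = cos(1) + cos(6) ≈ 1.5 → fails

No pair satisfies the claim.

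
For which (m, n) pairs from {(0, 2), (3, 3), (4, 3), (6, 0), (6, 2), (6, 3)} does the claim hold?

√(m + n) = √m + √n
(0, 2), (6, 0)

Testing each pair:
(0, 2): LHS = √(2) ≈ 1.414, RHS = √(2) ≈ 1.414 → holds
(3, 3): LHS = √(6) ≈ 2.449, RHS = 2·√(3) ≈ 3.464 → fails
(4, 3): LHS = √(7) ≈ 2.646, RHS = √(3) + 2 ≈ 3.732 → fails
(6, 0): LHS = √(6) ≈ 2.449, RHS = √(6) ≈ 2.449 → holds
(6, 2): LHS = 2·√(2) ≈ 2.828, RHS = √(2) + √(6) ≈ 3.864 → fails
(6, 3): LHS = 3, RHS = √(3) + √(6) ≈ 4.182 → fails

2 of 6 pairs satisfy the claim.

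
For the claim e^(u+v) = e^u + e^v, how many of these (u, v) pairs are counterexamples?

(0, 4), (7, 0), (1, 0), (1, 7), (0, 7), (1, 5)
6

Testing each pair:
(0, 4): LHS = e^4 ≈ 54.6, RHS = 1 + e^4 ≈ 55.6 → counterexample
(7, 0): LHS = e^7 ≈ 1097, RHS = 1 + e^7 ≈ 1098 → counterexample
(1, 0): LHS = e ≈ 2.718, RHS = 1 + e ≈ 3.718 → counterexample
(1, 7): LHS = e^8 ≈ 2981, RHS = e + e^7 ≈ 1099 → counterexample
(0, 7): LHS = e^7 ≈ 1097, RHS = 1 + e^7 ≈ 1098 → counterexample
(1, 5): LHS = e^6 ≈ 403.4, RHS = e + e^5 ≈ 151.1 → counterexample

That makes 6 counterexamples.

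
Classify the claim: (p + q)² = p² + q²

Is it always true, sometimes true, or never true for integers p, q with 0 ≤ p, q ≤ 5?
Sometimes true

It holds at (p, q) = (0, 2) (both sides equal 4), but fails at (p, q) = (2, 2) (LHS = 16, RHS = 8).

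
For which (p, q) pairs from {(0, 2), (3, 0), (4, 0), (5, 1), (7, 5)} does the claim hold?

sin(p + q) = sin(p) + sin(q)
Testing each pair:
(0, 2): LHS = sin(2) ≈ 0.9093, RHS = sin(2) ≈ 0.9093 → holds
(3, 0): LHS = sin(3) ≈ 0.1411, RHS = sin(3) ≈ 0.1411 → holds
(4, 0): LHS = sin(4) ≈ -0.7568, RHS = sin(4) ≈ -0.7568 → holds
(5, 1): LHS = sin(6) ≈ -0.2794, RHS = sin(5) + sin(1) ≈ -0.1175 → fails
(7, 5): LHS = sin(12) ≈ -0.5366, RHS = sin(5) + sin(7) ≈ -0.3019 → fails

3 of 5 pairs satisfy the claim.

Answer: (0, 2), (3, 0), (4, 0)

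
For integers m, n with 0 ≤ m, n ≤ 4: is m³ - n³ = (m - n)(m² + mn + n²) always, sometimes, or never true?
The identity holds for every pair in the range. For instance at (m, n) = (4, 4): both sides equal 0.

Answer: Always true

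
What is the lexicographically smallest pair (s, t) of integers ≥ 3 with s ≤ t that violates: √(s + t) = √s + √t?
(s, t) = (3, 3)

Substituting (3, 3) into the claim:
LHS = √(3 + 3) = √(6) ≈ 2.449
RHS = √3 + √3 = 2·√(3) ≈ 3.464

Since LHS ≠ RHS, this pair disproves the claim, and no lexicographically smaller pair (s ≤ t, integers ≥ 3) does.

For instance (4, 10) is also a counterexample (LHS = √(14) ≈ 3.742, RHS = 2 + √(10) ≈ 5.162), but it's lexicographically larger.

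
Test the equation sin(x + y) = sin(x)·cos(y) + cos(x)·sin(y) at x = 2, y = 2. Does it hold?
Substituting x = 2, y = 2:

LHS = sin(2 + 2) = sin(4) ≈ -0.7568
RHS = sin(2)·cos(2) + cos(2)·sin(2) = 2·sin(2)·cos(2) ≈ -0.7568

LHS = RHS, so the equation holds at this point.

Answer: Holds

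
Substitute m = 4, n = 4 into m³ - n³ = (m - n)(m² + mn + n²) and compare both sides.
LHS = 4³ - 4³ = 0
RHS = (4 - 4)(4² + 4·4 + 4²) = 0

LHS = RHS: the two sides agree.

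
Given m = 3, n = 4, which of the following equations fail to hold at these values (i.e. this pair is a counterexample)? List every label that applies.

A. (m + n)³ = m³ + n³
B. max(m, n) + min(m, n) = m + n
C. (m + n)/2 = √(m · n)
Evaluating each claim at the given values:
A. LHS = 343, RHS = 91 → fails here (LHS ≠ RHS)
B. LHS = 7, RHS = 7 → holds here (LHS = RHS)
C. LHS = 7/2, RHS = 2·√(3) ≈ 3.464 → fails here (LHS ≠ RHS)

Answer: A, C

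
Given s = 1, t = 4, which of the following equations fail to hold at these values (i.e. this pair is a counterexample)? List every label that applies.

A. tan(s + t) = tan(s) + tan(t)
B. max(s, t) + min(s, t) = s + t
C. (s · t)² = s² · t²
Evaluating each claim at the given values:
A. LHS = tan(5) ≈ -3.381, RHS = tan(4) + tan(1) ≈ 2.715 → fails here (LHS ≠ RHS)
B. LHS = 5, RHS = 5 → holds here (LHS = RHS)
C. LHS = 16, RHS = 16 → holds here (LHS = RHS)

Answer: A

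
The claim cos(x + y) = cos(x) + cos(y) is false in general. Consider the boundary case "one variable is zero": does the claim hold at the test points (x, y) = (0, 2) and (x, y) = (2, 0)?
At (0, 2): LHS = cos(2) ≈ -0.4161 ≠ RHS = cos(2) + 1 ≈ 0.5839
At (2, 0): LHS = cos(2) ≈ -0.4161 ≠ RHS = cos(2) + 1 ≈ 0.5839

Answer: No, fails at both test points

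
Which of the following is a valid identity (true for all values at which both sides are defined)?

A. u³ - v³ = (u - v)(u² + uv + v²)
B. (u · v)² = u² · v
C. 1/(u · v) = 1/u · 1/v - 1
A

A: holds — e.g. at (3, 7), both sides equal -316.
B: fails at (5, 5) — LHS = 625, RHS = 125.
C: fails at (1, 4) — LHS = 1/4, RHS = -3/4.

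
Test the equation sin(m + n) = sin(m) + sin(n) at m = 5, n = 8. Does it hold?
Fails

Substituting m = 5, n = 8:

LHS = sin(5 + 8) = sin(13) ≈ 0.4202
RHS = sin(5) + sin(8) ≈ 0.03043

LHS ≠ RHS, so the equation does not hold at this point.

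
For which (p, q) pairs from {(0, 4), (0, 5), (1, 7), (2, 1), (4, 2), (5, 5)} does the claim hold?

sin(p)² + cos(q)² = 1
Testing each pair:
(0, 4): LHS = cos(4)² ≈ 0.4272, RHS = 1 → fails
(0, 5): LHS = cos(5)² ≈ 0.08046, RHS = 1 → fails
(1, 7): LHS = cos(7)² + sin(1)² ≈ 1.276, RHS = 1 → fails
(2, 1): LHS = cos(1)² + sin(2)² ≈ 1.119, RHS = 1 → fails
(4, 2): LHS = cos(2)² + sin(4)² ≈ 0.7459, RHS = 1 → fails
(5, 5): LHS = cos(5)² + sin(5)² = 1, RHS = 1 → holds

1 of 6 pairs satisfies the claim.

Answer: (5, 5)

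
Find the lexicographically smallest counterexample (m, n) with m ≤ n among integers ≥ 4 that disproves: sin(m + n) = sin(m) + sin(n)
Substituting (4, 4) into the claim:
LHS = sin(4 + 4) = sin(8) ≈ 0.9894
RHS = sin(4) + sin(4) = 2·sin(4) ≈ -1.514

Since LHS ≠ RHS, this pair disproves the claim, and no lexicographically smaller pair (m ≤ n, integers ≥ 4) does.

For instance (7, 11) is also a counterexample (LHS = sin(18) ≈ -0.751, RHS = sin(11) + sin(7) ≈ -0.343), but it's lexicographically larger.

Answer: (m, n) = (4, 4)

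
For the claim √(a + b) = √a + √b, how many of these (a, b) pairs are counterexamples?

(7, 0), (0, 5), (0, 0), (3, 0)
0

Testing each pair:
(7, 0): LHS = √(7) ≈ 2.646, RHS = √(7) ≈ 2.646 → satisfies claim
(0, 5): LHS = √(5) ≈ 2.236, RHS = √(5) ≈ 2.236 → satisfies claim
(0, 0): LHS = 0, RHS = 0 → satisfies claim
(3, 0): LHS = √(3) ≈ 1.732, RHS = √(3) ≈ 1.732 → satisfies claim

That makes 0 counterexamples.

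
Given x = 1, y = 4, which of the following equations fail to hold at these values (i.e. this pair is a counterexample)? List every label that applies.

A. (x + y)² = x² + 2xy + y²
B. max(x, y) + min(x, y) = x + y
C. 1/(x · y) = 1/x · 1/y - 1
C

Evaluating each claim at the given values:
A. LHS = 25, RHS = 25 → holds here (LHS = RHS)
B. LHS = 5, RHS = 5 → holds here (LHS = RHS)
C. LHS = 1/4, RHS = -3/4 → fails here (LHS ≠ RHS)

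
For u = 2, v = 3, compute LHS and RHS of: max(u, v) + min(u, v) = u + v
LHS = max(2, 3) + min(2, 3) = 5
RHS = 2 + 3 = 5

LHS = RHS: the two sides agree.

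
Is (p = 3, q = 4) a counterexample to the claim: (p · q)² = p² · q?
Yes

Substituting p = 3, q = 4:
LHS = (3 · 4)² = 144
RHS = 3² · 4 = 36

Since LHS ≠ RHS, this pair disproves the claim.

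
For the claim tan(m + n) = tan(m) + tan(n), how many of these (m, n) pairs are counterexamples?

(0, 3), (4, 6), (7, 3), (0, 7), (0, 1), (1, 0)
2

Testing each pair:
(0, 3): LHS = tan(3) ≈ -0.1425, RHS = tan(3) ≈ -0.1425 → satisfies claim
(4, 6): LHS = tan(10) ≈ 0.6484, RHS = tan(6) + tan(4) ≈ 0.8668 → counterexample
(7, 3): LHS = tan(10) ≈ 0.6484, RHS = tan(3) + tan(7) ≈ 0.7289 → counterexample
(0, 7): LHS = tan(7) ≈ 0.8714, RHS = tan(7) ≈ 0.8714 → satisfies claim
(0, 1): LHS = tan(1) ≈ 1.557, RHS = tan(1) ≈ 1.557 → satisfies claim
(1, 0): LHS = tan(1) ≈ 1.557, RHS = tan(1) ≈ 1.557 → satisfies claim

That makes 2 counterexamples.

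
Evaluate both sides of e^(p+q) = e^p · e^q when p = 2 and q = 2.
LHS = e^(2+2) = e^4 ≈ 54.6
RHS = e^2 · e^2 = e^4 ≈ 54.6

LHS = RHS: the two sides agree.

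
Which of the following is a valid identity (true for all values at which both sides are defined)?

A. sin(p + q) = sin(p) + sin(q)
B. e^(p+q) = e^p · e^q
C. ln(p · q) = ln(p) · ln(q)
B

A: fails at (3, 5) — LHS = sin(8) ≈ 0.9894, RHS = sin(5) + sin(3) ≈ -0.8178.
B: holds — e.g. at (1, 5), both sides equal e^6 ≈ 403.4.
C: fails at (3, 5) — LHS = ln(15) ≈ 2.708, RHS = ln(3)·ln(5) ≈ 1.768.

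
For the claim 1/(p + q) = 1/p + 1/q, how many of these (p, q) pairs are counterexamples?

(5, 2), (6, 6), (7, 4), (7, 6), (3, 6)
Testing each pair:
(5, 2): LHS = 1/7, RHS = 7/10 → counterexample
(6, 6): LHS = 1/12, RHS = 1/3 → counterexample
(7, 4): LHS = 1/11, RHS = 11/28 → counterexample
(7, 6): LHS = 1/13, RHS = 13/42 → counterexample
(3, 6): LHS = 1/9, RHS = 1/2 → counterexample

That makes 5 counterexamples.

Answer: 5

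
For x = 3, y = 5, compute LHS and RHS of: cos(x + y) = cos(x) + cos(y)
LHS = cos(3 + 5) = cos(8) ≈ -0.1455
RHS = cos(3) + cos(5) ≈ -0.7063

LHS ≠ RHS (they differ by about 0.5608), so the equation does not hold here.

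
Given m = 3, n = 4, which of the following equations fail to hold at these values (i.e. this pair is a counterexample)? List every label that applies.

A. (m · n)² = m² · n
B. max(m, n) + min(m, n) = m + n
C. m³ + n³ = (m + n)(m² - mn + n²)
Evaluating each claim at the given values:
A. LHS = 144, RHS = 36 → fails here (LHS ≠ RHS)
B. LHS = 7, RHS = 7 → holds here (LHS = RHS)
C. LHS = 91, RHS = 91 → holds here (LHS = RHS)

Answer: A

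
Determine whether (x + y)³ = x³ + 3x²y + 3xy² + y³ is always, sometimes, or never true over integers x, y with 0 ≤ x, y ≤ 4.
Always true

The identity holds for every pair in the range. For instance at (x, y) = (2, 0): both sides equal 8.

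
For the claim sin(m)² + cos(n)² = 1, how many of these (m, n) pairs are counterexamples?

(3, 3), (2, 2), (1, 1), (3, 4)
Testing each pair:
(3, 3): LHS = sin(3)² + cos(3)² = 1, RHS = 1 → satisfies claim
(2, 2): LHS = cos(2)² + sin(2)² = 1, RHS = 1 → satisfies claim
(1, 1): LHS = cos(1)² + sin(1)² = 1, RHS = 1 → satisfies claim
(3, 4): LHS = sin(3)² + cos(4)² ≈ 0.4472, RHS = 1 → counterexample

That makes 1 counterexample.

Answer: 1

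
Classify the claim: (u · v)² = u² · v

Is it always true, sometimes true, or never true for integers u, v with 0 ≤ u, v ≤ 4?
It holds at (u, v) = (0, 0) (both sides equal 0), but fails at (u, v) = (2, 2) (LHS = 16, RHS = 8).

Answer: Sometimes true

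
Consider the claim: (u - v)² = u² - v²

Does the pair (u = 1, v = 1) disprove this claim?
Substituting u = 1, v = 1:
LHS = (1 - 1)² = 0
RHS = 1² - 1² = 0

The sides agree, so this pair does not disprove the claim.

Answer: No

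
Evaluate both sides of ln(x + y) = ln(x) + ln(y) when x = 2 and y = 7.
LHS = ln(2 + 7) = ln(9) ≈ 2.197
RHS = ln(2) + ln(7) ≈ 2.639

LHS ≠ RHS (they differ by about 0.4418), so the equation does not hold here.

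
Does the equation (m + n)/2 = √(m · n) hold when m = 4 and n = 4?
Holds

Substituting m = 4, n = 4:

LHS = (4 + 4)/2 = 4
RHS = √(4 · 4) = 4

LHS = RHS, so the equation holds at this point.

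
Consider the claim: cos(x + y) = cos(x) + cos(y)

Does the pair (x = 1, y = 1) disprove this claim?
Yes

Substituting x = 1, y = 1:
LHS = cos(1 + 1) = cos(2) ≈ -0.4161
RHS = cos(1) + cos(1) = 2·cos(1) ≈ 1.081

Since LHS ≠ RHS, this pair disproves the claim.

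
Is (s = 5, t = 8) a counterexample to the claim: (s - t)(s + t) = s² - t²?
No

Substituting s = 5, t = 8:
LHS = (5 - 8)(5 + 8) = -39
RHS = 5² - 8² = -39

The sides agree, so this pair does not disprove the claim.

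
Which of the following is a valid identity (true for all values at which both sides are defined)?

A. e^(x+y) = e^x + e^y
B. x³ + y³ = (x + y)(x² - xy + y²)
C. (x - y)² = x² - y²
B

A: fails at (3, 5) — LHS = e^8 ≈ 2981, RHS = e^3 + e^5 ≈ 168.5.
B: holds — e.g. at (3, 5), both sides equal 152.
C: fails at (1, 5) — LHS = 16, RHS = -24.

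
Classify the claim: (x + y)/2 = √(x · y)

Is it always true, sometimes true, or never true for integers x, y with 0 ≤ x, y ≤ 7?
It holds at (x, y) = (5, 5) (both sides equal 5), but fails at (x, y) = (7, 4) (LHS = 11/2, RHS = 2·√(7) ≈ 5.292).

Answer: Sometimes true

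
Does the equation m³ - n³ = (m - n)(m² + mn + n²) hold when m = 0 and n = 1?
Holds

Substituting m = 0, n = 1:

LHS = 0³ - 1³ = -1
RHS = (0 - 1)(0² + 0·1 + 1²) = -1

LHS = RHS, so the equation holds at this point.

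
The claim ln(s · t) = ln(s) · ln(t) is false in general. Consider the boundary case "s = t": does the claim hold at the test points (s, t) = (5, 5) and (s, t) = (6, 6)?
At (5, 5): LHS = ln(25) ≈ 3.219 ≠ RHS = ln(5)² ≈ 2.59
At (6, 6): LHS = ln(36) ≈ 3.584 ≠ RHS = ln(6)² ≈ 3.21

Answer: No, fails at both test points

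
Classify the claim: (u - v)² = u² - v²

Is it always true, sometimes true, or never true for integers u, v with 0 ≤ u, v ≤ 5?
It holds at (u, v) = (1, 0) (both sides equal 1), but fails at (u, v) = (1, 4) (LHS = 9, RHS = -15).

Answer: Sometimes true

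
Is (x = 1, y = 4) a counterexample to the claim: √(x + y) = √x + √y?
Yes

Substituting x = 1, y = 4:
LHS = √(1 + 4) = √(5) ≈ 2.236
RHS = √1 + √4 = 3

Since LHS ≠ RHS, this pair disproves the claim.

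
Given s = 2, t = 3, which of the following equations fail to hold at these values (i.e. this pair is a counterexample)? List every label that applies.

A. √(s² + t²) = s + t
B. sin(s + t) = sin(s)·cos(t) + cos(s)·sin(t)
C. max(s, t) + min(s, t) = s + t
Evaluating each claim at the given values:
A. LHS = √(13) ≈ 3.606, RHS = 5 → fails here (LHS ≠ RHS)
B. LHS = sin(5) ≈ -0.9589, RHS = sin(2)·cos(3) + sin(3)·cos(2) ≈ -0.9589 → holds here (LHS = RHS)
C. LHS = 5, RHS = 5 → holds here (LHS = RHS)

Answer: A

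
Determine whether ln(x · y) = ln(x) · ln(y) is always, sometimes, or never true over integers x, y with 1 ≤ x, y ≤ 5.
Sometimes true

It holds at (x, y) = (1, 1) (both sides equal 0), but fails at (x, y) = (1, 5) (LHS = ln(5) ≈ 1.609, RHS = 0).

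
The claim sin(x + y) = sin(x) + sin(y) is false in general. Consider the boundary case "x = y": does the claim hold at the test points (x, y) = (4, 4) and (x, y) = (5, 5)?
At (4, 4): LHS = sin(8) ≈ 0.9894 ≠ RHS = 2·sin(4) ≈ -1.514
At (5, 5): LHS = sin(10) ≈ -0.544 ≠ RHS = 2·sin(5) ≈ -1.918

Answer: No, fails at both test points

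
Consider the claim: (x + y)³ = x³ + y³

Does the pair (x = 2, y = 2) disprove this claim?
Yes

Substituting x = 2, y = 2:
LHS = (2 + 2)³ = 64
RHS = 2³ + 2³ = 16

Since LHS ≠ RHS, this pair disproves the claim.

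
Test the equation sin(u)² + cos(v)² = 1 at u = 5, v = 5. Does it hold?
Holds

Substituting u = 5, v = 5:

LHS = sin(5)² + cos(5)² = 1
RHS = 1

LHS = RHS, so the equation holds at this point.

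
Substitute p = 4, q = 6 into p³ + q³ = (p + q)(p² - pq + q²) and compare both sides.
LHS = 4³ + 6³ = 280
RHS = (4 + 6)(4² - 4·6 + 6²) = 280

LHS = RHS: the two sides agree.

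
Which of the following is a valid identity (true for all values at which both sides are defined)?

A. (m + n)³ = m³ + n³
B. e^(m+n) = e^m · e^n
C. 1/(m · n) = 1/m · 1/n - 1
B

A: fails at (2, 3) — LHS = 125, RHS = 35.
B: holds — e.g. at (4, 6), both sides equal e^10 ≈ 22026.5.
C: fails at (2, 3) — LHS = 1/6, RHS = -5/6.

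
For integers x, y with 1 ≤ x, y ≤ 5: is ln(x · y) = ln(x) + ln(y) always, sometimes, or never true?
The identity holds for every pair in the range. For instance at (x, y) = (2, 2): both sides equal ln(4) ≈ 1.386.

Answer: Always true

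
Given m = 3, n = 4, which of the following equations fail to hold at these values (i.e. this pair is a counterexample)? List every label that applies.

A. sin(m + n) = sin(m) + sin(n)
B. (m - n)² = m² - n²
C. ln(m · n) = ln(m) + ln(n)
Evaluating each claim at the given values:
A. LHS = sin(7) ≈ 0.657, RHS = sin(4) + sin(3) ≈ -0.6157 → fails here (LHS ≠ RHS)
B. LHS = 1, RHS = -7 → fails here (LHS ≠ RHS)
C. LHS = ln(12) ≈ 2.485, RHS = ln(3) + ln(4) ≈ 2.485 → holds here (LHS = RHS)

Answer: A, B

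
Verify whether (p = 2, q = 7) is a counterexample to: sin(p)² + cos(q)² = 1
Yes

Substituting p = 2, q = 7:
LHS = sin(2)² + cos(7)² ≈ 1.395
RHS = 1

Since LHS ≠ RHS, this pair disproves the claim.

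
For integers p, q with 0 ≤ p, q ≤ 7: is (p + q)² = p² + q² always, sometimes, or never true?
It holds at (p, q) = (0, 6) (both sides equal 36), but fails at (p, q) = (1, 5) (LHS = 36, RHS = 26).

Answer: Sometimes true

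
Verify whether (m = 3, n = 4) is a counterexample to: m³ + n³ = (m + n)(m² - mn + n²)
No

Substituting m = 3, n = 4:
LHS = 3³ + 4³ = 91
RHS = (3 + 4)(3² - 3·4 + 4²) = 91

The sides agree, so this pair does not disprove the claim.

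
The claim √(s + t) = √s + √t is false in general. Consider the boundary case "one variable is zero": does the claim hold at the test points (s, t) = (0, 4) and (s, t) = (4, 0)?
At (0, 4): LHS = 2, RHS = 2 → equal
At (4, 0): LHS = 2, RHS = 2 → equal

So the claim does hold at both of these boundary points, even though it is not an identity.

Answer: Yes, holds at both test points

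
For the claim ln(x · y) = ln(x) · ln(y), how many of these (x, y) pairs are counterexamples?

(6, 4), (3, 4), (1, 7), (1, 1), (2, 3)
Testing each pair:
(6, 4): LHS = ln(24) ≈ 3.178, RHS = ln(4)·ln(6) ≈ 2.484 → counterexample
(3, 4): LHS = ln(12) ≈ 2.485, RHS = ln(3)·ln(4) ≈ 1.523 → counterexample
(1, 7): LHS = ln(7) ≈ 1.946, RHS = 0 → counterexample
(1, 1): LHS = 0, RHS = 0 → satisfies claim
(2, 3): LHS = ln(6) ≈ 1.792, RHS = ln(2)·ln(3) ≈ 0.7615 → counterexample

That makes 4 counterexamples.

Answer: 4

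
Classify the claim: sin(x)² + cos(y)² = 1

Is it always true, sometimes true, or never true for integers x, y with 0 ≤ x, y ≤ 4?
Sometimes true

It holds at (x, y) = (1, 1) (both sides equal 1), but fails at (x, y) = (1, 0) (LHS = sin(1)² + 1 ≈ 1.708, RHS = 1).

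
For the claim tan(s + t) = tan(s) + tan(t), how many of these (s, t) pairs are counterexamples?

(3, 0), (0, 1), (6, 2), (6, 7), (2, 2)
3

Testing each pair:
(3, 0): LHS = tan(3) ≈ -0.1425, RHS = tan(3) ≈ -0.1425 → satisfies claim
(0, 1): LHS = tan(1) ≈ 1.557, RHS = tan(1) ≈ 1.557 → satisfies claim
(6, 2): LHS = tan(8) ≈ -6.8, RHS = tan(2) + tan(6) ≈ -2.476 → counterexample
(6, 7): LHS = tan(13) ≈ 0.463, RHS = tan(6) + tan(7) ≈ 0.5804 → counterexample
(2, 2): LHS = tan(4) ≈ 1.158, RHS = 2·tan(2) ≈ -4.37 → counterexample

That makes 3 counterexamples.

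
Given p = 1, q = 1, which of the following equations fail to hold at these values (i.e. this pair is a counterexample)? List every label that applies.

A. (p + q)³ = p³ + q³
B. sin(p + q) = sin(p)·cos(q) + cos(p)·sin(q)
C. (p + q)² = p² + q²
Evaluating each claim at the given values:
A. LHS = 8, RHS = 2 → fails here (LHS ≠ RHS)
B. LHS = sin(2) ≈ 0.9093, RHS = 2·sin(1)·cos(1) ≈ 0.9093 → holds here (LHS = RHS)
C. LHS = 4, RHS = 2 → fails here (LHS ≠ RHS)

Answer: A, C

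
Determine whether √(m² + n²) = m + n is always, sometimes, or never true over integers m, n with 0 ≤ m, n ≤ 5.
Sometimes true

It holds at (m, n) = (5, 0) (both sides equal 5), but fails at (m, n) = (3, 3) (LHS = 3·√(2) ≈ 4.243, RHS = 6).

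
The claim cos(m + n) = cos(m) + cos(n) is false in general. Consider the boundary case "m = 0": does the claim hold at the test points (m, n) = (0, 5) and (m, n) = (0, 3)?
At (0, 5): LHS = cos(5) ≈ 0.2837 ≠ RHS = cos(5) + 1 ≈ 1.284
At (0, 3): LHS = cos(3) ≈ -0.99 ≠ RHS = cos(3) + 1 ≈ 0.01001

Answer: No, fails at both test points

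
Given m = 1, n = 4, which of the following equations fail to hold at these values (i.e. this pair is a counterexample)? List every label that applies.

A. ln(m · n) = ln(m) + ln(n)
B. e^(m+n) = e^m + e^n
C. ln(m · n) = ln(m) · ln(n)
B, C

Evaluating each claim at the given values:
A. LHS = ln(4) ≈ 1.386, RHS = ln(4) ≈ 1.386 → holds here (LHS = RHS)
B. LHS = e^5 ≈ 148.4, RHS = e + e^4 ≈ 57.32 → fails here (LHS ≠ RHS)
C. LHS = ln(4) ≈ 1.386, RHS = 0 → fails here (LHS ≠ RHS)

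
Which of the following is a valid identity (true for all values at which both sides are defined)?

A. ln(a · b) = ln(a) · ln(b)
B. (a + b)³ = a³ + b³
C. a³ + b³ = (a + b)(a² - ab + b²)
A: fails at (3, 3) — LHS = ln(9) ≈ 2.197, RHS = ln(3)² ≈ 1.207.
B: fails at (2, 2) — LHS = 64, RHS = 16.
C: holds — e.g. at (2, 3), both sides equal 35.

Answer: C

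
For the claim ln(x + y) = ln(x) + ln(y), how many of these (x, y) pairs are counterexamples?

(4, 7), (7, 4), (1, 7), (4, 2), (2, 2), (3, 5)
5

Testing each pair:
(4, 7): LHS = ln(11) ≈ 2.398, RHS = ln(4) + ln(7) ≈ 3.332 → counterexample
(7, 4): LHS = ln(11) ≈ 2.398, RHS = ln(4) + ln(7) ≈ 3.332 → counterexample
(1, 7): LHS = ln(8) ≈ 2.079, RHS = ln(7) ≈ 1.946 → counterexample
(4, 2): LHS = ln(6) ≈ 1.792, RHS = ln(2) + ln(4) ≈ 2.079 → counterexample
(2, 2): LHS = ln(4) ≈ 1.386, RHS = 2·ln(2) ≈ 1.386 → satisfies claim
(3, 5): LHS = ln(8) ≈ 2.079, RHS = ln(3) + ln(5) ≈ 2.708 → counterexample

That makes 5 counterexamples.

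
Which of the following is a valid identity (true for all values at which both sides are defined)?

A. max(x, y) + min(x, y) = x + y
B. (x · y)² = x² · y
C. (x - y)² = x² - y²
A

A: holds — e.g. at (6, 7), both sides equal 13.
B: fails at (1, 5) — LHS = 25, RHS = 5.
C: fails at (3, 7) — LHS = 16, RHS = -40.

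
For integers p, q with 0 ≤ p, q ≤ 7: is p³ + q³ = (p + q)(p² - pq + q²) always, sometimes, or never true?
The identity holds for every pair in the range. For instance at (p, q) = (7, 7): both sides equal 686.

Answer: Always true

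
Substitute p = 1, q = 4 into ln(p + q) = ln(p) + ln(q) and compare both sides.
LHS = ln(1 + 4) = ln(5) ≈ 1.609
RHS = ln(1) + ln(4) = ln(4) ≈ 1.386

LHS ≠ RHS (they differ by about 0.2231), so the equation does not hold here.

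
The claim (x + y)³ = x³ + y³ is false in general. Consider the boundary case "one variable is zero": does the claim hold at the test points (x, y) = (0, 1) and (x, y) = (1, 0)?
Yes, holds at both test points

At (0, 1): LHS = 1, RHS = 1 → equal
At (1, 0): LHS = 1, RHS = 1 → equal

So the claim does hold at both of these boundary points, even though it is not an identity.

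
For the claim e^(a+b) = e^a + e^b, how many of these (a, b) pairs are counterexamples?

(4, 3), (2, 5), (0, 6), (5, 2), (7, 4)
Testing each pair:
(4, 3): LHS = e^7 ≈ 1097, RHS = e^3 + e^4 ≈ 74.68 → counterexample
(2, 5): LHS = e^7 ≈ 1097, RHS = e^2 + e^5 ≈ 155.8 → counterexample
(0, 6): LHS = e^6 ≈ 403.4, RHS = 1 + e^6 ≈ 404.4 → counterexample
(5, 2): LHS = e^7 ≈ 1097, RHS = e^2 + e^5 ≈ 155.8 → counterexample
(7, 4): LHS = e^11 ≈ 59874.1, RHS = e^4 + e^7 ≈ 1151 → counterexample

That makes 5 counterexamples.

Answer: 5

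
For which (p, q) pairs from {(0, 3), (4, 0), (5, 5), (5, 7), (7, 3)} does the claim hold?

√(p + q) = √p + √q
Testing each pair:
(0, 3): LHS = √(3) ≈ 1.732, RHS = √(3) ≈ 1.732 → holds
(4, 0): LHS = 2, RHS = 2 → holds
(5, 5): LHS = √(10) ≈ 3.162, RHS = 2·√(5) ≈ 4.472 → fails
(5, 7): LHS = 2·√(3) ≈ 3.464, RHS = √(5) + √(7) ≈ 4.882 → fails
(7, 3): LHS = √(10) ≈ 3.162, RHS = √(3) + √(7) ≈ 4.378 → fails

2 of 5 pairs satisfy the claim.

Answer: (0, 3), (4, 0)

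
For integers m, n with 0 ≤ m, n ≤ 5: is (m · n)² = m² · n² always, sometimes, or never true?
Always true

The identity holds for every pair in the range. For instance at (m, n) = (5, 0): both sides equal 0.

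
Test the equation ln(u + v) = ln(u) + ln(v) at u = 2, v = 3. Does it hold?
Fails

Substituting u = 2, v = 3:

LHS = ln(2 + 3) = ln(5) ≈ 1.609
RHS = ln(2) + ln(3) ≈ 1.792

LHS ≠ RHS, so the equation does not hold at this point.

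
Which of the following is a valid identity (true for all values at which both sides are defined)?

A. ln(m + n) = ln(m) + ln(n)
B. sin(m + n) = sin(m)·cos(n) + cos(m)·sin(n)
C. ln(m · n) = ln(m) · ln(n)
B

A: fails at (2, 3) — LHS = ln(5) ≈ 1.609, RHS = ln(2) + ln(3) ≈ 1.792.
B: holds — e.g. at (1, 3), both sides equal sin(4) ≈ -0.7568.
C: fails at (2, 7) — LHS = ln(14) ≈ 2.639, RHS = ln(2)·ln(7) ≈ 1.349.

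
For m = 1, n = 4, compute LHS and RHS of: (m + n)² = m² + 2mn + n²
LHS = (1 + 4)² = 25
RHS = 1² + 2·1·4 + 4² = 25

LHS = RHS: the two sides agree.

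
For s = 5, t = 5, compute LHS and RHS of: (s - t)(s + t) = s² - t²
LHS = (5 - 5)(5 + 5) = 0
RHS = 5² - 5² = 0

LHS = RHS: the two sides agree.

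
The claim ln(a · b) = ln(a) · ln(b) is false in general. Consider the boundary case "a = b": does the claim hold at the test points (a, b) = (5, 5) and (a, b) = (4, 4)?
At (5, 5): LHS = ln(25) ≈ 3.219 ≠ RHS = ln(5)² ≈ 2.59
At (4, 4): LHS = ln(16) ≈ 2.773 ≠ RHS = ln(4)² ≈ 1.922

Answer: No, fails at both test points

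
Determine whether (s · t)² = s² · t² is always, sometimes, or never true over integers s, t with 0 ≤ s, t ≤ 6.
The identity holds for every pair in the range. For instance at (s, t) = (4, 5): both sides equal 400.

Answer: Always true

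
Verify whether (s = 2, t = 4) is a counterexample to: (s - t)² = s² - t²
Yes

Substituting s = 2, t = 4:
LHS = (2 - 4)² = 4
RHS = 2² - 4² = -12

Since LHS ≠ RHS, this pair disproves the claim.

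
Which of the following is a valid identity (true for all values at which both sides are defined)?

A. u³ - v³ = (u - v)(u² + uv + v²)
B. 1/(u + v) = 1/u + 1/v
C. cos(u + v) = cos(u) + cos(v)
A: holds — e.g. at (4, 6), both sides equal -152.
B: fails at (5, 5) — LHS = 1/10, RHS = 2/5.
C: fails at (3, 3) — LHS = cos(6) ≈ 0.9602, RHS = 2·cos(3) ≈ -1.98.

Answer: A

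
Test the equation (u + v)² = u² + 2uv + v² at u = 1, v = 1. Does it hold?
Substituting u = 1, v = 1:

LHS = (1 + 1)² = 4
RHS = 1² + 2·1·1 + 1² = 4

LHS = RHS, so the equation holds at this point.

Answer: Holds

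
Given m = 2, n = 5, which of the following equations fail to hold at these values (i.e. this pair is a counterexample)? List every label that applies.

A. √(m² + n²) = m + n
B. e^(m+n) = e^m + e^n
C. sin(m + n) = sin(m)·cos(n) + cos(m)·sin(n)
Evaluating each claim at the given values:
A. LHS = √(29) ≈ 5.385, RHS = 7 → fails here (LHS ≠ RHS)
B. LHS = e^7 ≈ 1097, RHS = e^2 + e^5 ≈ 155.8 → fails here (LHS ≠ RHS)
C. LHS = sin(7) ≈ 0.657, RHS = sin(2)·cos(5) + sin(5)·cos(2) ≈ 0.657 → holds here (LHS = RHS)

Answer: A, B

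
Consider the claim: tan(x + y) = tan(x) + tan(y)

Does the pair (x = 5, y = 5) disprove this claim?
Substituting x = 5, y = 5:
LHS = tan(5 + 5) = tan(10) ≈ 0.6484
RHS = tan(5) + tan(5) = 2·tan(5) ≈ -6.761

Since LHS ≠ RHS, this pair disproves the claim.

Answer: Yes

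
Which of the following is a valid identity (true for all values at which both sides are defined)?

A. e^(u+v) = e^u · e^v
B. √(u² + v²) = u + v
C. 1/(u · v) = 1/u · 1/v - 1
A

A: holds — e.g. at (1, 3), both sides equal e^4 ≈ 54.6.
B: fails at (4, 6) — LHS = 2·√(13) ≈ 7.211, RHS = 10.
C: fails at (3, 3) — LHS = 1/9, RHS = -8/9.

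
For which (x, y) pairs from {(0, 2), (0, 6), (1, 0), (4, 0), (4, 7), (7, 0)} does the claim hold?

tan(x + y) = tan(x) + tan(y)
(0, 2), (0, 6), (1, 0), (4, 0), (7, 0)

Testing each pair:
(0, 2): LHS = tan(2) ≈ -2.185, RHS = tan(2) ≈ -2.185 → holds
(0, 6): LHS = tan(6) ≈ -0.291, RHS = tan(6) ≈ -0.291 → holds
(1, 0): LHS = tan(1) ≈ 1.557, RHS = tan(1) ≈ 1.557 → holds
(4, 0): LHS = tan(4) ≈ 1.158, RHS = tan(4) ≈ 1.158 → holds
(4, 7): LHS = tan(11) ≈ -226, RHS = tan(7) + tan(4) ≈ 2.029 → fails
(7, 0): LHS = tan(7) ≈ 0.8714, RHS = tan(7) ≈ 0.8714 → holds

5 of 6 pairs satisfy the claim.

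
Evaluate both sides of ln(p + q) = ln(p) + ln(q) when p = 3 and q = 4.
LHS = ln(3 + 4) = ln(7) ≈ 1.946
RHS = ln(3) + ln(4) ≈ 2.485

LHS ≠ RHS (they differ by about 0.539), so the equation does not hold here.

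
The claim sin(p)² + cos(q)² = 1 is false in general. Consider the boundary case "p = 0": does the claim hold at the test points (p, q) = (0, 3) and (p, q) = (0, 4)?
At (0, 3): LHS = cos(3)² ≈ 0.9801 ≠ RHS = 1
At (0, 4): LHS = cos(4)² ≈ 0.4272 ≠ RHS = 1

Answer: No, fails at both test points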